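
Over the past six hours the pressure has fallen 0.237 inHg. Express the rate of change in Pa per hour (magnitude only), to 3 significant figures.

0.237 inHg / 6 h × 3386.39 Pa/inHg = 134 Pa/h.

134 Pa per hour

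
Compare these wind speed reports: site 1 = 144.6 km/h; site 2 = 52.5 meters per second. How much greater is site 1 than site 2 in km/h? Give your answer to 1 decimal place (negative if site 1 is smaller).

-44.4 km/h

site 2: 52.5 m/s = 189.000 km/h.
Difference: 144.600 − 189.000 = -44.4 km/h.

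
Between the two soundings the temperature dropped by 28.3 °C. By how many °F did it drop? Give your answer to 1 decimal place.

50.9 °F

A change of 1 °C equals a change of 1.8 °F: Δ°F = 28.3 × 1.8 = 50.9 °F.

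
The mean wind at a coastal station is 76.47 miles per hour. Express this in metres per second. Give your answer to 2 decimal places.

34.19 m/s

1 mph = 0.44704 m/s, so 76.47 × 0.44704 = 34.19 m/s.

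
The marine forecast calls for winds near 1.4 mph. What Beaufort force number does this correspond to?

Beaufort force 1

1.4 mph = 0.6 m/s, which is Beaufort 1 (light air, 0.3–1.5 m/s).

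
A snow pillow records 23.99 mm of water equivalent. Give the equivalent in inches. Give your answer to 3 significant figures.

0.944 in

1 mm = 0.0393701 in, so 23.99 × 0.0393701 = 0.944 in.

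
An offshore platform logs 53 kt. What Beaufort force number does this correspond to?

Beaufort force 10

53 kt lies in the Beaufort 10 band (storm, 48–55 kt).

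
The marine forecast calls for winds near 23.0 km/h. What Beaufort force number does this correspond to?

Beaufort force 4

23.0 km/h = 6.4 m/s, which is Beaufort 4 (moderate breeze, 5.5–7.9 m/s).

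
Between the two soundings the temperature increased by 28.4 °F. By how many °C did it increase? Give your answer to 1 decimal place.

A change of 1 °C equals a change of 1.8 °F: Δ°C = 28.4 × 0.5556 = 15.8 °C.

15.8 °C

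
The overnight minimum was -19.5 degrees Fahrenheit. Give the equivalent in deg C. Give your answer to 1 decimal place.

-28.6 °C

°C = (°F − 32) × 5/9 = (-19.5 − 32) / 1.8 = -28.6 °C.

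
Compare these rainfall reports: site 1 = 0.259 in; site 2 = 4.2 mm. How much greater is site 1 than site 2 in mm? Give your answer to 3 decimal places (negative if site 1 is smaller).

site 1: 0.259 in = 6.57860 mm.
Difference: 6.57860 − 4.20000 = 2.379 mm.

2.379 mm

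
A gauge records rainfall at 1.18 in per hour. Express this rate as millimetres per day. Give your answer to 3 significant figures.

719 mm/day

1.18 in/hour × 25.4 mm/in × 24 hour/day = 719 mm/day.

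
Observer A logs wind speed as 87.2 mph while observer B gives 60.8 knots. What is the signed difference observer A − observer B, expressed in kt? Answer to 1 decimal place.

observer A: 87.2 mph = 75.775 kt.
Difference: 75.775 − 60.800 = 15.0 kt.

15.0 kt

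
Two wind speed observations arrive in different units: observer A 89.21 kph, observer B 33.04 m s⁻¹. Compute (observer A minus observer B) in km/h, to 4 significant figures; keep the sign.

-29.73 km/h

observer B: 33.04 m/s = 118.9440 km/h.
Difference: 89.2100 − 118.9440 = -29.73 km/h.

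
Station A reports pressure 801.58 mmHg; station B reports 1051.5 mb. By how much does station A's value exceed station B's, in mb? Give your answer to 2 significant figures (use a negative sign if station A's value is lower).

station A: 801.58 mmHg = 1068.69 mb.
Difference: 1068.69 − 1051.50 = 17 mb.

17 mb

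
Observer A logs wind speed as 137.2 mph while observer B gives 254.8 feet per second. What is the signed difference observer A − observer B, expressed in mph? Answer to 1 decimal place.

observer B: 254.8 ft/s = 173.727 mph.
Difference: 137.200 − 173.727 = -36.5 mph.

-36.5 mph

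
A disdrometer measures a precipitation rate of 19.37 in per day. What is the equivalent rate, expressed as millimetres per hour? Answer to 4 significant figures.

19.37 in/day × 25.4 mm/in × 0.0416667 day/hour = 20.50 mm/hour.

20.50 mm/hour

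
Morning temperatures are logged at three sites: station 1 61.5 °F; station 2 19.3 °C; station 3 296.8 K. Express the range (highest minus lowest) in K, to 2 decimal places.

station 1: 61.5 °F = 16.389 °C.
station 3: 296.8 K = 23.650 °C.
Spread: 23.650 − 16.389 = 7.261 °C.

7.26 K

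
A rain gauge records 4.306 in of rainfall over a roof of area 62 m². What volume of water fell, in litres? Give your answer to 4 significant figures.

Depth: 4.306 in × 25.4 = 109.3724 mm.
1 mm over 1 m² is 1 L, so volume = 109.3724 × 62 = 6781.0888 L ≈ 6781 L.

6781 litres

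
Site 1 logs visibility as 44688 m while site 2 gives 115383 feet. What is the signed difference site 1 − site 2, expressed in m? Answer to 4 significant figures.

site 2: 115383 ft = 35168.74 m.
Difference: 44688.00 − 35168.74 = 9519 m.

9519 m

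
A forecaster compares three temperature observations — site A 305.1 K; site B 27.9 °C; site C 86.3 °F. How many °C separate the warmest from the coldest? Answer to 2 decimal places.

4.05 °C

site A: 305.1 K = 31.950 °C.
site C: 86.3 °F = 30.167 °C.
Spread: 31.950 − 27.900 = 4.050 °C.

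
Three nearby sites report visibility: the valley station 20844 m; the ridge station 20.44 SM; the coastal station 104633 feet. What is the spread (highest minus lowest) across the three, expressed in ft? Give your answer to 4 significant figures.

39540 ft

the valley station: 20844 m = 68385.83 ft.
the ridge station: 20.44 SM = 107923.20 ft.
Spread: 107923.20 − 68385.83 = 39540 ft.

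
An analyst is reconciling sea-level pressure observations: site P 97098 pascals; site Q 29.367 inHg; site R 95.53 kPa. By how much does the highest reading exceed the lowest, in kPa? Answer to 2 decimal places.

site P: 97098 Pa = 97.0980 kPa.
site Q: 29.367 inHg = 99.4481 kPa.
Spread: 99.4481 − 95.5300 = 3.92 kPa.

3.92 kPa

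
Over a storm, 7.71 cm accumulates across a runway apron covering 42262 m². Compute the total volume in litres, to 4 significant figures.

3258000 litres

Depth: 7.71 cm × 10 = 77.1 mm.
1 mm over 1 m² is 1 L, so volume = 77.1 × 42262 = 3258400.2 L ≈ 3258000 L.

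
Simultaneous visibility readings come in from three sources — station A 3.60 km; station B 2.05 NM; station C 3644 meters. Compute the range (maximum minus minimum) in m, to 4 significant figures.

196.6 m

station A: 3.60 km = 3600.000 m.
station B: 2.05 nmi = 3796.600 m.
Spread: 3796.600 − 3600.000 = 196.6 m.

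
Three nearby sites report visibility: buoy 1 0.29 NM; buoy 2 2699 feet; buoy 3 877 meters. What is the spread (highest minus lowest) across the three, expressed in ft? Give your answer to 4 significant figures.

buoy 1: 0.29 nmi = 1762.07 ft.
buoy 3: 877 m = 2877.30 ft.
Spread: 2877.30 − 1762.07 = 1115 ft.

1115 ft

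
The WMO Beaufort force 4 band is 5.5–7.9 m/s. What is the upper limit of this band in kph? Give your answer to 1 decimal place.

5.5–7.9 m/s × 3.6 = 19.8–28.4 km/h.

28.4 km/h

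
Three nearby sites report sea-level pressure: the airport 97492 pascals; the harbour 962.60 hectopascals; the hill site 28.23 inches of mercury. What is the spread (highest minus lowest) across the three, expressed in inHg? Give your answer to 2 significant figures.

0.56 inHg

the airport: 97492 Pa = 28.7894 inHg.
the harbour: 962.60 hPa = 28.4256 inHg.
Spread: 28.7894 − 28.2300 = 0.56 inHg.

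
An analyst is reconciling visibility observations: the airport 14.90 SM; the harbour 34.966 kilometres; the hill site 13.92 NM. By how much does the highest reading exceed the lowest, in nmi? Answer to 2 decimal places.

5.93 nmi

the airport: 14.90 SM = 12.9477 nmi.
the harbour: 34.966 km = 18.8801 nmi.
Spread: 18.8801 − 12.9477 = 5.93 nmi.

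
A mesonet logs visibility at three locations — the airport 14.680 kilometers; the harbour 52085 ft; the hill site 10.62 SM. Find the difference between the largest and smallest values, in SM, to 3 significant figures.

the airport: 14.680 km = 9.1217 SM.
the harbour: 52085 ft = 9.8646 SM.
Spread: 10.6200 − 9.1217 = 1.50 SM.

1.50 SM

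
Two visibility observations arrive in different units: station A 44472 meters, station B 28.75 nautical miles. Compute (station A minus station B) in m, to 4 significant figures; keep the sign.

-8773 m

station B: 28.75 nmi = 53245.00 m.
Difference: 44472.00 − 53245.00 = -8773 m.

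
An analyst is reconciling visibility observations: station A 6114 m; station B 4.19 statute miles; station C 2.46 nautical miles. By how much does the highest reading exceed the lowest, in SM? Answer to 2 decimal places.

1.36 SM

station A: 6114 m = 3.7991 SM.
station C: 2.46 nmi = 2.8309 SM.
Spread: 4.1900 − 2.8309 = 1.36 SM.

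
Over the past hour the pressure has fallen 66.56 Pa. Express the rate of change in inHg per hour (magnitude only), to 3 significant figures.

0.0197 inHg per hour

66.56 Pa / 1 h × 0.0002953 inHg/Pa = 0.0197 inHg/h.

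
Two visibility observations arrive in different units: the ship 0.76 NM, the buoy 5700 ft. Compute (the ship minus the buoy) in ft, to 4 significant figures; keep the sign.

the ship: 0.76 nmi = 4617.85 ft.
Difference: 4617.85 − 5700.00 = -1082 ft.

-1082 ft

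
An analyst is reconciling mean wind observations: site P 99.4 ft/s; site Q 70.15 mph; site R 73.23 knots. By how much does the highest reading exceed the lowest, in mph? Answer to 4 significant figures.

site P: 99.4 ft/s = 67.7727 mph.
site R: 73.23 kt = 84.2716 mph.
Spread: 84.2716 − 67.7727 = 16.50 mph.

16.50 mph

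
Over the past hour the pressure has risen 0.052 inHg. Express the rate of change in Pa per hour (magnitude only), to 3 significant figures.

0.052 inHg / 1 h × 3386.39 Pa/inHg = 176 Pa/h.

176 Pa per hour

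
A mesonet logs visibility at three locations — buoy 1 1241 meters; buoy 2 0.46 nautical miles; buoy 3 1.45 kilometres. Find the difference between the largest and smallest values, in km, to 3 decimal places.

0.598 km

buoy 1: 1241 m = 1.24100 km.
buoy 2: 0.46 nmi = 0.85192 km.
Spread: 1.45000 − 0.85192 = 0.598 km.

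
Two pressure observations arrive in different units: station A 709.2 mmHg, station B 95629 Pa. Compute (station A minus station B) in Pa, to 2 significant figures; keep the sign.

station A: 709.2 mmHg = 94552.24 Pa.
Difference: 94552.24 − 95629.00 = -1100 Pa.

-1100 Pa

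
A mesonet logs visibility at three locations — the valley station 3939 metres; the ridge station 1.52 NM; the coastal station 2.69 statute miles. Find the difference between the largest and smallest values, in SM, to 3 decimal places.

the valley station: 3939 m = 2.44758 SM.
the ridge station: 1.52 nmi = 1.74918 SM.
Spread: 2.69000 − 1.74918 = 0.941 SM.

0.941 SM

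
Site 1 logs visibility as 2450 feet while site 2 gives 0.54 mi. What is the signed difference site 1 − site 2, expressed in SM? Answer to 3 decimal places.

site 1: 2450 ft = 0.46402 SM.
Difference: 0.46402 − 0.54000 = -0.076 SM.

-0.076 SM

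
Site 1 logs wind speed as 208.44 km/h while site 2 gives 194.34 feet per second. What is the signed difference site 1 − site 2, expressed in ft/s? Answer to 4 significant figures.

site 1: 208.44 km/h = 189.96063 ft/s.
Difference: 189.96063 − 194.34000 = -4.379 ft/s.

-4.379 ft/s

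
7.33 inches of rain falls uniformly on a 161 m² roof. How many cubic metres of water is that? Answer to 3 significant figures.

Depth: 7.33 in × 25.4 = 186.182 mm.
1 mm over 1 m² is 1 L, so volume = 186.182 × 161 = 29975.302 L = 30.0 m³.

30.0 cubic metres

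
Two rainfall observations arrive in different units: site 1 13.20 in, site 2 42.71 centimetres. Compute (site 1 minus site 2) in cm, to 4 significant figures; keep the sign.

site 1: 13.20 in = 33.52800 cm.
Difference: 33.52800 − 42.71000 = -9.182 cm.

-9.182 cm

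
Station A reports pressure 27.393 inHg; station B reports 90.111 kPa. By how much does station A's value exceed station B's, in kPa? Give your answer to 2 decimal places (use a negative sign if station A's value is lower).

station A: 27.393 inHg = 92.7634 kPa.
Difference: 92.7634 − 90.1110 = 2.65 kPa.

2.65 kPa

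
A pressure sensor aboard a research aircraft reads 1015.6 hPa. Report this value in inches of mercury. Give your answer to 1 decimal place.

1 hPa = 0.02953 inHg, so 1015.6 × 0.02953 = 30.0 inHg.

30.0 inHg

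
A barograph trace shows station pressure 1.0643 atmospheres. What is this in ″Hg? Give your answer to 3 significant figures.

1 atm = 29.9213 inHg, so 1.0643 × 29.9213 = 31.8 inHg.

31.8 inHg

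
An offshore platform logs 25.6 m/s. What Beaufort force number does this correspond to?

Beaufort force 10

25.6 m/s lies in the Beaufort 10 band (storm, 24.5–28.4 m/s).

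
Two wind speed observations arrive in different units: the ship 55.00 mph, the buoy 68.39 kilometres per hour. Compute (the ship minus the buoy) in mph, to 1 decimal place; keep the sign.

12.5 mph

the buoy: 68.39 km/h = 42.496 mph.
Difference: 55.000 − 42.496 = 12.5 mph.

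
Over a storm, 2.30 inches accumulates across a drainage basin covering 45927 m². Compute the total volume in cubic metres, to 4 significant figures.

Depth: 2.30 in × 25.4 = 58.42 mm.
1 mm over 1 m² is 1 L, so volume = 58.42 × 45927 = 2683055.3 L = 2683 m³.

2683 cubic metres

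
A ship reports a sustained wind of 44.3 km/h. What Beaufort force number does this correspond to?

Beaufort force 6

44.3 km/h = 12.3 m/s, which is Beaufort 6 (strong breeze, 10.8–13.8 m/s).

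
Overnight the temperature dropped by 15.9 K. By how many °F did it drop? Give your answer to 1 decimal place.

28.6 °F

Converting a difference, only the 9/5 scale factor applies: Δ°F = 15.9 × 1.8 = 28.6 °F.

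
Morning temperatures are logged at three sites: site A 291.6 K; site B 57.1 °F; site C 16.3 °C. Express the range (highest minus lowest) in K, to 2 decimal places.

site A: 291.6 K = 18.450 °C.
site B: 57.1 °F = 13.944 °C.
Spread: 18.450 − 13.944 = 4.506 °C.

4.51 K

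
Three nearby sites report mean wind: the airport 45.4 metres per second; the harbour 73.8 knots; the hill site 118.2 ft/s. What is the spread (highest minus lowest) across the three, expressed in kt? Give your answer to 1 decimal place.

18.2 kt

the airport: 45.4 m/s = 88.251 kt.
the hill site: 118.2 ft/s = 70.032 kt.
Spread: 88.251 − 70.032 = 18.2 kt.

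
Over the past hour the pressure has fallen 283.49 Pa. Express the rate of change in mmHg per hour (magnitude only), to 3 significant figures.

283.49 Pa / 1 h × 0.00750062 mmHg/Pa = 2.13 mmHg/h.

2.13 mmHg per hour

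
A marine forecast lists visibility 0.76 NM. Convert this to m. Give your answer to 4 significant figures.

1408 m

1 nmi = 1852 m, so 0.76 × 1852 = 1408 m.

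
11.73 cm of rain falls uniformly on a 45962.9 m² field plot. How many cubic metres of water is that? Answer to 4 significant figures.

Depth: 11.73 cm × 10 = 117.3 mm.
1 mm over 1 m² is 1 L, so volume = 117.3 × 45962.9 = 5391448.2 L = 5391 m³.

5391 cubic metres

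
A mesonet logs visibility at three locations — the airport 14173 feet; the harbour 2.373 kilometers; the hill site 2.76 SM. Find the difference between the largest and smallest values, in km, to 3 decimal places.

2.069 km

the airport: 14173 ft = 4.31993 km.
the hill site: 2.76 SM = 4.44179 km.
Spread: 4.44179 − 2.37300 = 2.069 km.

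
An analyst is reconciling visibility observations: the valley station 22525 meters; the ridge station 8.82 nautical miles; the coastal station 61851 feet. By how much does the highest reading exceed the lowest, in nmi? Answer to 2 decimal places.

the valley station: 22525 m = 12.1625 nmi.
the coastal station: 61851 ft = 10.1794 nmi.
Spread: 12.1625 − 8.8200 = 3.34 nmi.

3.34 nmi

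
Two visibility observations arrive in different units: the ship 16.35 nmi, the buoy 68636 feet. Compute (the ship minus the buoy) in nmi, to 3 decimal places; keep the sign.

5.054 nmi

the buoy: 68636 ft = 11.29603 nmi.
Difference: 16.35000 − 11.29603 = 5.054 nmi.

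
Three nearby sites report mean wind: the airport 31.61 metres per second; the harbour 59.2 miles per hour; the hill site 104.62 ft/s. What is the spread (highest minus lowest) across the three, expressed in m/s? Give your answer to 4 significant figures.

5.423 m/s

the harbour: 59.2 mph = 26.46477 m/s.
the hill site: 104.62 ft/s = 31.88818 m/s.
Spread: 31.88818 − 26.46477 = 5.423 m/s.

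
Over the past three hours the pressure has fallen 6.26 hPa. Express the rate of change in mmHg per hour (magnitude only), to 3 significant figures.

6.26 hPa / 3 h × 0.750062 mmHg/hPa = 1.57 mmHg/h.

1.57 mmHg per hour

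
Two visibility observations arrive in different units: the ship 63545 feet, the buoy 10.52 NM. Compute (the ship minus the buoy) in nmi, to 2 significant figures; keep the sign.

-0.062 nmi

the ship: 63545 ft = 10.45816 nmi.
Difference: 10.45816 − 10.52000 = -0.062 nmi.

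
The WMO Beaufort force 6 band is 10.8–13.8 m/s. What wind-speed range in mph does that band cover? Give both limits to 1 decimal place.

10.8–13.8 m/s × 2.237 = 24.2–30.9 mph.

24.2 to 30.9 mph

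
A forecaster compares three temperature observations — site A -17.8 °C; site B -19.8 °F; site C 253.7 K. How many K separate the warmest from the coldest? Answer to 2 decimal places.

site B: -19.8 °F = -28.778 °C.
site C: 253.7 K = -19.450 °C.
Spread: (-17.800) − (-28.778) = 10.978 °C.

10.98 K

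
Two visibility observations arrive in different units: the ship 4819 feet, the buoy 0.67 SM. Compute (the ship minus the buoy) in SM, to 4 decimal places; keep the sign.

the ship: 4819 ft = 0.912689 SM.
Difference: 0.912689 − 0.670000 = 0.2427 SM.

0.2427 SM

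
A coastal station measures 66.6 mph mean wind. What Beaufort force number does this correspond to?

Beaufort force 11

66.6 mph = 29.8 m/s, which is Beaufort 11 (violent storm, 28.5–32.6 m/s).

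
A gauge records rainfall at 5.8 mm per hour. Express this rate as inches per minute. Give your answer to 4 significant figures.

5.8 mm/hour × 0.0393701 in/mm × 0.0166667 hour/minute = 0.003806 in/minute.

0.003806 in/minute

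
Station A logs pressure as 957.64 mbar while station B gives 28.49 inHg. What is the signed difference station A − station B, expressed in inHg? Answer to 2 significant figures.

-0.21 inHg

station A: 957.64 mb = 28.2791 inHg.
Difference: 28.2791 − 28.4900 = -0.21 inHg.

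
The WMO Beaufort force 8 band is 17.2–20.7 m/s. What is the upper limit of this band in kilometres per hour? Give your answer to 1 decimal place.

17.2–20.7 m/s × 3.6 = 61.9–74.5 km/h.

74.5 km/h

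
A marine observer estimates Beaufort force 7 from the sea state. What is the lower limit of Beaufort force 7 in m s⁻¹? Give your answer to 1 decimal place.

13.9 m/s

Beaufort 7 (near gale) spans 13.9–17.1 m/s.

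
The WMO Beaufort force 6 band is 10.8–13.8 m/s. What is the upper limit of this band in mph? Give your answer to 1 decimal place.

30.9 mph

10.8–13.8 m/s × 2.237 = 24.2–30.9 mph.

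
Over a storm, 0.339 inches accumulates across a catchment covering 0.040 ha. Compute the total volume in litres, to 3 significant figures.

Depth: 0.339 in × 25.4 = 8.6106 mm.
Area: 0.040 ha = 400 m².
1 mm over 1 m² is 1 L, so volume = 8.6106 × 400 = 3444.24 L ≈ 3440 L.

3440 litres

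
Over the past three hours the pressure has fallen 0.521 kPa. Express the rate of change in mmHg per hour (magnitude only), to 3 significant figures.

1.30 mmHg per hour

0.521 kPa / 3 h × 7.50062 mmHg/kPa = 1.30 mmHg/h.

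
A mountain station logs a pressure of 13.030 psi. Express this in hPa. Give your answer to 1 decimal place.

1 psi = 68.9476 hPa, so 13.030 × 68.9476 = 898.4 hPa.

898.4 hPa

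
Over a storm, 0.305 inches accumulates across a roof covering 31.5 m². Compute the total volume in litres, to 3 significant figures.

244 litres

Depth: 0.305 in × 25.4 = 7.747 mm.
1 mm over 1 m² is 1 L, so volume = 7.747 × 31.5 = 244.0305 L ≈ 244 L.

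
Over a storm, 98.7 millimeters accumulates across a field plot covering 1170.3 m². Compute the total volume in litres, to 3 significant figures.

1 mm over 1 m² is 1 L, so volume = 98.7 × 1170.3 = 115508.61 L ≈ 116000 L.

116000 litres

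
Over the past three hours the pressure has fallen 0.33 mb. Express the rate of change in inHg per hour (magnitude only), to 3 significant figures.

0.00325 inHg per hour

0.33 mb / 3 h × 0.02953 inHg/mb = 0.00325 inHg/h.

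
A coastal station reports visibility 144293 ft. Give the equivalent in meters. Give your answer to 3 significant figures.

1 ft = 0.3048 m, so 144293 × 0.3048 = 44000 m.

44000 m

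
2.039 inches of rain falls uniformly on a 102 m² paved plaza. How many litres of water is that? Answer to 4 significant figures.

5283 litres

Depth: 2.039 in × 25.4 = 51.7906 mm.
1 mm over 1 m² is 1 L, so volume = 51.7906 × 102 = 5282.6412 L ≈ 5283 L.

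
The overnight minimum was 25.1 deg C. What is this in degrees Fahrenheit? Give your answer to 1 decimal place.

°F = °C × 9/5 + 32 = 25.1 × 1.8 + 32 = 77.2 °F.

77.2 °F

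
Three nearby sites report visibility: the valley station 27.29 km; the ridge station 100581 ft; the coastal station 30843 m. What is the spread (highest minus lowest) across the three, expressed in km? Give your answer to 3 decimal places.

3.553 km

the ridge station: 100581 ft = 30.65709 km.
the coastal station: 30843 m = 30.84300 km.
Spread: 30.84300 − 27.29000 = 3.553 km.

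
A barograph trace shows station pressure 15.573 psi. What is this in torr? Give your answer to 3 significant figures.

1 psi = 51.7149 mmHg, so 15.573 × 51.7149 = 805 mmHg.

805 mmHg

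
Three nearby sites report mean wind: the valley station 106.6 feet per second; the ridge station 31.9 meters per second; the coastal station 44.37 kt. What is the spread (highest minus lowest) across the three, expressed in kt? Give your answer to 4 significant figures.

18.79 kt

the valley station: 106.6 ft/s = 63.1588 kt.
the ridge station: 31.9 m/s = 62.0086 kt.
Spread: 63.1588 − 44.3700 = 18.79 kt.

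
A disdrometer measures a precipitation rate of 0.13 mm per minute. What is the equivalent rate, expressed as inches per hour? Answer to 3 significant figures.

0.13 mm/minute × 0.0393701 in/mm × 60 minute/hour = 0.307 in/hour.

0.307 in/hour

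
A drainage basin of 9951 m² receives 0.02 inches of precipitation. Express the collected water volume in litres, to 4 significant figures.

5055 litres

Depth: 0.02 in × 25.4 = 0.508 mm.
1 mm over 1 m² is 1 L, so volume = 0.508 × 9951 = 5055.108 L ≈ 5055 L.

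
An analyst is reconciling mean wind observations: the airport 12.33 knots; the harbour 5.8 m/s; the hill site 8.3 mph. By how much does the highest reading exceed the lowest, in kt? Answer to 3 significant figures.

5.12 kt

the harbour: 5.8 m/s = 11.2743 kt.
the hill site: 8.3 mph = 7.2125 kt.
Spread: 12.3300 − 7.2125 = 5.12 kt.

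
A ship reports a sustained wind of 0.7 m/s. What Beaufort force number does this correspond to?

Beaufort force 1

0.7 m/s lies in the Beaufort 1 band (light air, 0.3–1.5 m/s).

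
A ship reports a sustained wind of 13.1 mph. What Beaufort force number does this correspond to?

13.1 mph = 5.9 m/s, which is Beaufort 4 (moderate breeze, 5.5–7.9 m/s).

Beaufort force 4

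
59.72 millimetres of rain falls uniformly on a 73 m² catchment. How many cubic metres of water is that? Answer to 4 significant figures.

4.360 cubic metres

1 mm over 1 m² is 1 L, so volume = 59.72 × 73 = 4359.56 L = 4.360 m³.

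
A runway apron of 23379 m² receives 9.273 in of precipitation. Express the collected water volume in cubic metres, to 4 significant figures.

Depth: 9.273 in × 25.4 = 235.5342 mm.
1 mm over 1 m² is 1 L, so volume = 235.5342 × 23379 = 5506554.1 L = 5507 m³.

5507 cubic metres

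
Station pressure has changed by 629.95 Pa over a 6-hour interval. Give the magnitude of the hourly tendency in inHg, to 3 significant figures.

629.95 Pa / 6 h × 0.0002953 inHg/Pa = 0.0310 inHg/h.

0.0310 inHg per hour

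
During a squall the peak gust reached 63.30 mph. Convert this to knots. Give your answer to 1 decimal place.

55.0 kt

1 mph = 0.868976 kt, so 63.30 × 0.868976 = 55.0 kt.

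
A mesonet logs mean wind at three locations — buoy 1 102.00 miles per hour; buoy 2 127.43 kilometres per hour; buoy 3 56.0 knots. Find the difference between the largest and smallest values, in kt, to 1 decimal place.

32.6 kt

buoy 1: 102.00 mph = 88.636 kt.
buoy 2: 127.43 km/h = 68.807 kt.
Spread: 88.636 − 56.000 = 32.6 kt.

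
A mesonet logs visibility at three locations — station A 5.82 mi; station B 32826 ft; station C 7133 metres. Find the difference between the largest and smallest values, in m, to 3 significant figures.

2870 m

station A: 5.82 SM = 9366.38 m.
station B: 32826 ft = 10005.36 m.
Spread: 10005.36 − 7133.00 = 2870 m.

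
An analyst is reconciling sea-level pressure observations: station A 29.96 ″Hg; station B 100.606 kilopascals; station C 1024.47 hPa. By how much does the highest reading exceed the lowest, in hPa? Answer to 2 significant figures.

station A: 29.96 inHg = 1014.56 hPa.
station B: 100.606 kPa = 1006.06 hPa.
Spread: 1024.47 − 1006.06 = 18 hPa.

18 hPa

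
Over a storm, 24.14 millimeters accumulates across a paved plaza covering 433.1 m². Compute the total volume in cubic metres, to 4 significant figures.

1 mm over 1 m² is 1 L, so volume = 24.14 × 433.1 = 10455.034 L = 10.46 m³.

10.46 cubic metres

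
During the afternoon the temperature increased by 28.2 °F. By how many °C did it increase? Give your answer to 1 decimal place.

Converting a difference, only the 9/5 scale factor applies: Δ°C = 28.2 × 0.5556 = 15.7 °C.

15.7 °C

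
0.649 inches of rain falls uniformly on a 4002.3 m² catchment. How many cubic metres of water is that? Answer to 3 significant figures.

Depth: 0.649 in × 25.4 = 16.4846 mm.
1 mm over 1 m² is 1 L, so volume = 16.4846 × 4002.3 = 65976.315 L = 66.0 m³.

66.0 cubic metres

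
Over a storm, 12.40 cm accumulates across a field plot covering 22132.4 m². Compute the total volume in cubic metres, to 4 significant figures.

2744 cubic metres

Depth: 12.40 cm × 10 = 124 mm.
1 mm over 1 m² is 1 L, so volume = 124 × 22132.4 = 2744417.6 L = 2744 m³.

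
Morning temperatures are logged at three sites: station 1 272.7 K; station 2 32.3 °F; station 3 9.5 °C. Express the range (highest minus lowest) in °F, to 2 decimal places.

station 1: 272.7 K = -0.450 °C.
station 2: 32.3 °F = 0.167 °C.
Spread: 9.500 − (-0.450) = 9.950 °C = 17.91 °F.

17.91 °F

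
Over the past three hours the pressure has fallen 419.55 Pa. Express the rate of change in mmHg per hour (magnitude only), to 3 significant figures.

1.05 mmHg per hour

419.55 Pa / 3 h × 0.00750062 mmHg/Pa = 1.05 mmHg/h.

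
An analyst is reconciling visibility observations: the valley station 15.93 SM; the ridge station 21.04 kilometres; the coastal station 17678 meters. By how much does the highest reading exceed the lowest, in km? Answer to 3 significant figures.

the valley station: 15.93 SM = 25.6368 km.
the coastal station: 17678 m = 17.6780 km.
Spread: 25.6368 − 17.6780 = 7.96 km.

7.96 km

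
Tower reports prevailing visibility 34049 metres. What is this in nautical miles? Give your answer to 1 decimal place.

18.4 nmi

1 m = 0.000539957 nmi, so 34049 × 0.000539957 = 18.4 nmi.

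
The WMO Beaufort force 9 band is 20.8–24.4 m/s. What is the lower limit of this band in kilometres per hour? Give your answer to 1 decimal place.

74.9 km/h

20.8–24.4 m/s × 3.6 = 74.9–87.8 km/h.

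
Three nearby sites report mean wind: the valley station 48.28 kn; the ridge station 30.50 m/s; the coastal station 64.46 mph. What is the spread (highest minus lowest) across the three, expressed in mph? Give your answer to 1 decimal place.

the valley station: 48.28 kt = 55.560 mph.
the ridge station: 30.50 m/s = 68.227 mph.
Spread: 68.227 − 55.560 = 12.7 mph.

12.7 mph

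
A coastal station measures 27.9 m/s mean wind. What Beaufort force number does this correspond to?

Beaufort force 10

27.9 m/s lies in the Beaufort 10 band (storm, 24.5–28.4 m/s).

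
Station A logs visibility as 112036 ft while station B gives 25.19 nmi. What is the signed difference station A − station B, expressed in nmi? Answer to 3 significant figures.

-6.75 nmi

station A: 112036 ft = 18.4388 nmi.
Difference: 18.4388 − 25.1900 = -6.75 nmi.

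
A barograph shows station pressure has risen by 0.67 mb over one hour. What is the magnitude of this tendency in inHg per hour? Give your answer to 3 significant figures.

0.0198 inHg per hour

0.67 mb / 1 h × 0.02953 inHg/mb = 0.0198 inHg/h.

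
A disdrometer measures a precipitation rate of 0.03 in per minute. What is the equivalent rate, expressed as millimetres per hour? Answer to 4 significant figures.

0.03 in/minute × 25.4 mm/in × 60 minute/hour = 45.72 mm/hour.

45.72 mm/hour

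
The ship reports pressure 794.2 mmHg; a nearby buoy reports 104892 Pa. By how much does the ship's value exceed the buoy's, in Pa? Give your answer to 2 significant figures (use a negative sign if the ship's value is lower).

the ship: 794.2 mmHg = 105884.64 Pa.
Difference: 105884.64 − 104892.00 = 990 Pa.

990 Pa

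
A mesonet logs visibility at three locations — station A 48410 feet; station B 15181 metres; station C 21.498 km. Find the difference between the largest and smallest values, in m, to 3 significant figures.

6740 m

station A: 48410 ft = 14755.37 m.
station C: 21.498 km = 21498.00 m.
Spread: 21498.00 − 14755.37 = 6740 m.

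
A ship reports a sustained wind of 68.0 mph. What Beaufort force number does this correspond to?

68.0 mph = 30.4 m/s, which is Beaufort 11 (violent storm, 28.5–32.6 m/s).

Beaufort force 11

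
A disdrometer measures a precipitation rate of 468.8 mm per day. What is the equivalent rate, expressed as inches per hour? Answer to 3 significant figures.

468.8 mm/day × 0.0393701 in/mm × 0.0416667 day/hour = 0.769 in/hour.

0.769 in/hour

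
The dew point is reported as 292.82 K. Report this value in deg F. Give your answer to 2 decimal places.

67.41 °F

First to °C: 19.67 °C.
Then to °F: 67.41 °F.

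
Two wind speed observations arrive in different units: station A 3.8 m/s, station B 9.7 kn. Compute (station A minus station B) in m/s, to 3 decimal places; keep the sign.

-1.190 m/s

station B: 9.7 kt = 4.99011 m/s.
Difference: 3.80000 − 4.99011 = -1.190 m/s.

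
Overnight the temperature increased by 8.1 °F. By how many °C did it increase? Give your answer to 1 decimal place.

For a temperature change the 32° offset cancels: Δ°C = 8.1 × 0.5556 = 4.5 °C.

4.5 °C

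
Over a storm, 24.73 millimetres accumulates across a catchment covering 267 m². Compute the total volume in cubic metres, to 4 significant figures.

6.603 cubic metres

1 mm over 1 m² is 1 L, so volume = 24.73 × 267 = 6602.91 L = 6.603 m³.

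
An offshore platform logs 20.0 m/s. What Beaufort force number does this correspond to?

Beaufort force 8

20.0 m/s lies in the Beaufort 8 band (gale, 17.2–20.7 m/s).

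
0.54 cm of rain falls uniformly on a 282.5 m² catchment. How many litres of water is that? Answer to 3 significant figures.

Depth: 0.54 cm × 10 = 5.4 mm.
1 mm over 1 m² is 1 L, so volume = 5.4 × 282.5 = 1525.5 L ≈ 1530 L.

1530 litres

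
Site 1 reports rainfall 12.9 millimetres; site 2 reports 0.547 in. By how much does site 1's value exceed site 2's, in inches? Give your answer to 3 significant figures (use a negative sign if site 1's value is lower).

site 1: 12.9 mm = 0.507874 in.
Difference: 0.507874 − 0.547000 = -0.0391 in.

-0.0391 in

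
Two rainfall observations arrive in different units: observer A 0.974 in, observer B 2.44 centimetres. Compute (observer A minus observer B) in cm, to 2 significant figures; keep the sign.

observer A: 0.974 in = 2.47396 cm.
Difference: 2.47396 − 2.44000 = 0.034 cm.

0.034 cm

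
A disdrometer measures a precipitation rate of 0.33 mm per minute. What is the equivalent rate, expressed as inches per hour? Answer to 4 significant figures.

0.33 mm/minute × 0.0393701 in/mm × 60 minute/hour = 0.7795 in/hour.

0.7795 in/hour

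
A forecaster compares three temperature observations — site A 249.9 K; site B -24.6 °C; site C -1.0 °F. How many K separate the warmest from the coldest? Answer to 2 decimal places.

site A: 249.9 K = -23.250 °C.
site C: -1.0 °F = -18.333 °C.
Spread: (-18.333) − (-24.600) = 6.267 °C.

6.27 K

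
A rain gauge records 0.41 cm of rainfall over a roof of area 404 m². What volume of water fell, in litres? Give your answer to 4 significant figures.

1656 litres

Depth: 0.41 cm × 10 = 4.1 mm.
1 mm over 1 m² is 1 L, so volume = 4.1 × 404 = 1656.4 L ≈ 1656 L.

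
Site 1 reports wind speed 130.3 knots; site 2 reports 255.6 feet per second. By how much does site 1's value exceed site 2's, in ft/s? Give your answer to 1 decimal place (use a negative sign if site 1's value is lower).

site 1: 130.3 kt = 219.922 ft/s.
Difference: 219.922 − 255.600 = -35.7 ft/s.

-35.7 ft/s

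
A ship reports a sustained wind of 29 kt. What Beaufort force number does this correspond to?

29 kt lies in the Beaufort 7 band (near gale, 28–33 kt).

Beaufort force 7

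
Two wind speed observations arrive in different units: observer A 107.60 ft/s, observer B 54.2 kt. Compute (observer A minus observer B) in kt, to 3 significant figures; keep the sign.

9.55 kt

observer A: 107.60 ft/s = 63.7513 kt.
Difference: 63.7513 − 54.2000 = 9.55 kt.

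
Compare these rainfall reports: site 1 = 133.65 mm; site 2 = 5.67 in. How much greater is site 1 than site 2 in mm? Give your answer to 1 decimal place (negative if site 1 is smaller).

site 2: 5.67 in = 144.018 mm.
Difference: 133.650 − 144.018 = -10.4 mm.

-10.4 mm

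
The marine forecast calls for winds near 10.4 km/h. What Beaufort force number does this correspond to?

10.4 km/h = 2.9 m/s, which is Beaufort 2 (light breeze, 1.6–3.3 m/s).

Beaufort force 2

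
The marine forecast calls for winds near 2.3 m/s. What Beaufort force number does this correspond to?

2.3 m/s lies in the Beaufort 2 band (light breeze, 1.6–3.3 m/s).

Beaufort force 2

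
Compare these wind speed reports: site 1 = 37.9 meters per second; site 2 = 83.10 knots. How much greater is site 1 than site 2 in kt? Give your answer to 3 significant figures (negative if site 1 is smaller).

-9.43 kt

site 1: 37.9 m/s = 73.6717 kt.
Difference: 73.6717 − 83.1000 = -9.43 kt.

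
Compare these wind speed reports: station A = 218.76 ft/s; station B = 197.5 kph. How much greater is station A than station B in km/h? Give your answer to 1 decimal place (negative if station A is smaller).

station A: 218.76 ft/s = 240.041 km/h.
Difference: 240.041 − 197.500 = 42.5 km/h.

42.5 km/h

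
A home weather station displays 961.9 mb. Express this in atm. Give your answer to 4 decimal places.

0.9493 atm

1 mb = 0.000986923 atm, so 961.9 × 0.000986923 = 0.9493 atm.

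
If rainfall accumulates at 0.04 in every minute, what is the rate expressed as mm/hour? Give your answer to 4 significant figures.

60.96 mm/hour

0.04 in/minute × 25.4 mm/in × 60 minute/hour = 60.96 mm/hour.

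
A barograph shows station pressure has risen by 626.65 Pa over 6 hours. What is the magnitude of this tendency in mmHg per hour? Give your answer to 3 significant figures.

626.65 Pa / 6 h × 0.00750062 mmHg/Pa = 0.783 mmHg/h.

0.783 mmHg per hour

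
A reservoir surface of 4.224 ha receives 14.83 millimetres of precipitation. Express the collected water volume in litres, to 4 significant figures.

626400 litres

Area: 4.224 ha = 42240 m².
1 mm over 1 m² is 1 L, so volume = 14.83 × 42240 = 626419.2 L ≈ 626400 L.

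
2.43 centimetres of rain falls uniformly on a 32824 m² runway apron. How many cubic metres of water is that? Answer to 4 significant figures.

Depth: 2.43 cm × 10 = 24.3 mm.
1 mm over 1 m² is 1 L, so volume = 24.3 × 32824 = 797623.2 L = 797.6 m³.

797.6 cubic metres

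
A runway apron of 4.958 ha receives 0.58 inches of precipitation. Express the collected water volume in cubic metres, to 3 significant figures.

Depth: 0.58 in × 25.4 = 14.732 mm.
Area: 4.958 ha = 49580 m².
1 mm over 1 m² is 1 L, so volume = 14.732 × 49580 = 730412.56 L = 730 m³.

730 cubic metres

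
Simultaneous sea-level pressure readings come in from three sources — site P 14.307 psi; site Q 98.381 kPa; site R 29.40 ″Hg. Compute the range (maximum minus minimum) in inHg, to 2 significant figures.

site P: 14.307 psi = 29.1293 inHg.
site Q: 98.381 kPa = 29.0519 inHg.
Spread: 29.4000 − 29.0519 = 0.35 inHg.

0.35 inHg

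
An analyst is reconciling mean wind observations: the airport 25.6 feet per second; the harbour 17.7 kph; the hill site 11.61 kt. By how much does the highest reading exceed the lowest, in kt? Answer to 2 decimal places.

the airport: 25.6 ft/s = 15.1676 kt.
the harbour: 17.7 km/h = 9.5572 kt.
Spread: 15.1676 − 9.5572 = 5.61 kt.

5.61 kt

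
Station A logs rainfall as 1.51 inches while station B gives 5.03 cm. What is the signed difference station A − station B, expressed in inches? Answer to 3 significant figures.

-0.470 in

station B: 5.03 cm = 1.98031 in.
Difference: 1.51000 − 1.98031 = -0.470 in.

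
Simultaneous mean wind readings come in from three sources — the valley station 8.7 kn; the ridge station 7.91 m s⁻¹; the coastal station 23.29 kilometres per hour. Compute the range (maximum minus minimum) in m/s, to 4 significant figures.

the valley station: 8.7 kt = 4.47567 m/s.
the coastal station: 23.29 km/h = 6.46944 m/s.
Spread: 7.91000 − 4.47567 = 3.434 m/s.

3.434 m/s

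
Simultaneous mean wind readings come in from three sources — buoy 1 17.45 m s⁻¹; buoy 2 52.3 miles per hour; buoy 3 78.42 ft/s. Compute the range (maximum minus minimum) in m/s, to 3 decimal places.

buoy 2: 52.3 mph = 23.38019 m/s.
buoy 3: 78.42 ft/s = 23.90242 m/s.
Spread: 23.90242 − 17.45000 = 6.452 m/s.

6.452 m/s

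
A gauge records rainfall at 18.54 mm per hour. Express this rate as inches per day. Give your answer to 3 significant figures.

18.54 mm/hour × 0.0393701 in/mm × 24 hour/day = 17.5 in/day.

17.5 in/day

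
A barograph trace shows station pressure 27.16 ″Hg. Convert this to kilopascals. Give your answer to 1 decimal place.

1 inHg = 3.38639 kPa, so 27.16 × 3.38639 = 92.0 kPa.

92.0 kPa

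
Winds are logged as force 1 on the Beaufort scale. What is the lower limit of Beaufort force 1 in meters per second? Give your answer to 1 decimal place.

0.3 m/s

Beaufort 1 (light air) spans 0.3–1.5 m/s.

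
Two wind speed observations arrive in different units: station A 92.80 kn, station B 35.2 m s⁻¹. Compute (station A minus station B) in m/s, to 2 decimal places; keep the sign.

12.54 m/s

station A: 92.80 kt = 47.7404 m/s.
Difference: 47.7404 − 35.2000 = 12.54 m/s.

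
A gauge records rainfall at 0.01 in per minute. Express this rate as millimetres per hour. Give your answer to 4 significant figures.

0.01 in/minute × 25.4 mm/in × 60 minute/hour = 15.24 mm/hour.

15.24 mm/hour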